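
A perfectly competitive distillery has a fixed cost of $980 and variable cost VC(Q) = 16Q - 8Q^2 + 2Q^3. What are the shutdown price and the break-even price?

Shutdown price = min AVC. AVC = 16 - 8Q + 2Q^2, with vertex at Q = 2 and minimum $8.
ATC = 980/Q + 16 - 8Q + 2Q^2. Setting dATC/dQ = −980/Q^2 − 8 + 4Q = 0 gives Q = 7 (since 4·7^3 − 8·7^2 = 980).
min ATC = 980/7 + 16 − 8·7 + 2·7^2 = $198. That is the break-even price.
For $8 ≤ P < $198 the firm produces at a loss; below $8 it shuts down.

Shutdown price = $8; break-even price = $198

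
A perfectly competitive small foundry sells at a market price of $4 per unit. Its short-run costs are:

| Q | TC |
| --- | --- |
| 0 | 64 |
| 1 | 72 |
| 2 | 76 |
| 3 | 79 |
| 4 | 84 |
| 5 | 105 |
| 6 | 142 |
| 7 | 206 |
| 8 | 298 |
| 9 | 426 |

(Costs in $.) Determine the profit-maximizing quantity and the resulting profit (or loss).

Q = 0 (shut down); profit = -$64

Profit at each row (π = 4Q − TC): Q=0: -64; Q=1: -68; Q=2: -68; Q=3: -67; Q=4: -68; Q=5: -85; Q=6: -118; Q=7: -178; Q=8: -266; Q=9: -390.
Profit is highest at Q = 0. Equivalently, the lowest AVC in the table is 15/3 ≈ $5 at Q = 3, and P = $4 falls below it — price never covers variable cost, so the firm shuts down and loses only its fixed cost.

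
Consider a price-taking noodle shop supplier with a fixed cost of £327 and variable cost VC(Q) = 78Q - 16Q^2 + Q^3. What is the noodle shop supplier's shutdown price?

£14 per unit

The firm shuts down when price falls below the minimum of average variable cost. AVC = VC/Q = 78 - 16Q + Q^2.
At the minimum of AVC, MC = AVC. MC = 78 - 32Q + 3Q^2; setting MC = AVC gives 2Q^2 - 16Q = 0, so Q = 8. min AVC = 14.
For P < £14 the firm produces nothing.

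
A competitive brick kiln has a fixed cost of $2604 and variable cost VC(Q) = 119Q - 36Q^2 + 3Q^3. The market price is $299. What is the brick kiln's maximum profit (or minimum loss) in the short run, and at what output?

AVC = 119 - 36Q + 3Q^2 has its minimum $11 at Q = 6; price $299 clears that bar, so the firm operates.
With MC = 119 - 72Q + 9Q^2, P = MC on the upward-sloping part at Q* = 10.
TR = 299·10 = 2990. TC = 2604 + 590 = 3194. Profit = 2990 − 3194 = -$204.
By producing, the firm covers all variable cost plus $2400 of fixed cost; shutting down would lose the full $2604.

Profit = -$204 at Q = 10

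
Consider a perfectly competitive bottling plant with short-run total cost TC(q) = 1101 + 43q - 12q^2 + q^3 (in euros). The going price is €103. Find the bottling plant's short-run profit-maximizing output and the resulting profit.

AVC = 43 - 12q + q^2; min AVC = €7 at q = 6. Since P = €103 ≥ min AVC, the firm produces.
With MC = 43 - 24q + 3q^2, P = MC on the upward-sloping part at q* = 10.
TR = 103·10 = 1030. TC = 1101 + 230 = 1331. Profit = 1030 − 1331 = -€301.
Shutting down would mean losing the fixed cost of €1101, so operating at a loss of €301 is better by €800.

Profit = -€301 at q = 10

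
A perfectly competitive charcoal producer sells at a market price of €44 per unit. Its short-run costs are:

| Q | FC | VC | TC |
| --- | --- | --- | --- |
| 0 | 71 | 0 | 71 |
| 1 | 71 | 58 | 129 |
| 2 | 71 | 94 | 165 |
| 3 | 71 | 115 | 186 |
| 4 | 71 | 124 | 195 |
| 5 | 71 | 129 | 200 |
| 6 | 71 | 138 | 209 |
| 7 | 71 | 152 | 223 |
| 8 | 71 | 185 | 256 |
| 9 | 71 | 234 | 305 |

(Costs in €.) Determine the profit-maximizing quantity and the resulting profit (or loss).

Q = 8; profit = €96

Profit at each row (π = 44Q − TC): Q=0: -71; Q=1: -85; Q=2: -77; Q=3: -54; Q=4: -19; Q=5: 20; Q=6: 55; Q=7: 85; Q=8: 96; Q=9: 91.
Profit is maximized at Q = 8. AVC there is 185/8 = €23.12 ≤ P, so producing beats shutting down (which would give -€71).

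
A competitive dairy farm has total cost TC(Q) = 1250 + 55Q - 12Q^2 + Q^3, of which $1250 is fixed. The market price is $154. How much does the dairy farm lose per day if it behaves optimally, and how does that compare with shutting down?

AVC = 55 - 12Q + Q^2; min AVC = $19 at Q = 6. Since P = $154 ≥ min AVC, the firm produces.
With MC = 55 - 24Q + 3Q^2, P = MC on the upward-sloping part at Q* = 11.
TR = 154·11 = 1694. TC = 1250 + 484 = 1734. Profit = 1694 − 1734 = -$40.
That loss of $40 beats the $1250 the firm would lose by shutting down; producing recovers $1210 of fixed cost.

Profit = -$40 at Q = 11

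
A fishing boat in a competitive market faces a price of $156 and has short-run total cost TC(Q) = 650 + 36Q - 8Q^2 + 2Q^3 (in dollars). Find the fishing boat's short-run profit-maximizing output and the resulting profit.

AVC = 36 - 8Q + 2Q^2; min AVC = $28 at Q = 2. Since P = $156 ≥ min AVC, the firm produces.
With MC = 36 - 16Q + 6Q^2, P = MC on the upward-sloping part at Q* = 6.
TR = 156·6 = 936. TC = 650 + 360 = 1010. Profit = 936 − 1010 = -$74.
Shutting down would mean losing the fixed cost of $650, so operating at a loss of $74 is better by $576.

Profit = -$74 at Q = 6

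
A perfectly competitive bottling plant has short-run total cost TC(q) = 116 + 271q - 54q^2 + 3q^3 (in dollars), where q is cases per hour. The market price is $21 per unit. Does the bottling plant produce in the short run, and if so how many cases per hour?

Shut down

Strip out fixed cost: VC = 271q - 54q^2 + 3q^3. Then AVC = 271 - 54q + 3q^2 and MC = 271 - 108q + 9q^2.
The AVC parabola has its vertex at q = 54/6 = 9, where AVC = 271 - 54·9 + 3·9^2 = $28.
P = $21 lies below min AVC = $28; no output level covers variable cost.
The firm minimizes its loss by shutting down and losing only its fixed cost of $116.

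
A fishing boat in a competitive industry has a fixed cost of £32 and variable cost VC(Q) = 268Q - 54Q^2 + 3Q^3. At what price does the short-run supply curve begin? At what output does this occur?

The firm shuts down when price falls below the minimum of average variable cost. AVC = VC/Q = 268 - 54Q + 3Q^2.
dAVC/dQ = -54 + 6Q = 0 gives Q = 9. min AVC = 268 - 54·9 + 3·9^2 = 25.
So the shutdown price is £25.

£25 per unit, at Q = 9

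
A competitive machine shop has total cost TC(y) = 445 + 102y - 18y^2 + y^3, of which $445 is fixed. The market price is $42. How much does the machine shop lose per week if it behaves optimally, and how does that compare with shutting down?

AVC = 102 - 18y + y^2; min AVC = $21 at y = 9. Since P = $42 ≥ min AVC, the firm produces.
With MC = 102 - 36y + 3y^2, P = MC on the upward-sloping part at y* = 10.
TR = 42·10 = 420. TC = 445 + 220 = 665. Profit = 420 − 665 = -$245.
That loss of $245 beats the $445 the firm would lose by shutting down; producing recovers $200 of fixed cost.

Profit = -$245 at y = 10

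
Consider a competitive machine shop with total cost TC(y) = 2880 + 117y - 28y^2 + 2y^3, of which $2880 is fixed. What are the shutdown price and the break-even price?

Shutdown price = $19; break-even price = $309

AVC = 117 - 28y + 2y^2; minimized at y = 7, giving min AVC = $19. That is the shutdown price.
ATC = 2880/y + 117 - 28y + 2y^2. Setting dATC/dy = −2880/y^2 − 28 + 4y = 0 gives y = 12 (since 4·12^3 − 28·12^2 = 2880).
min ATC = 2880/12 + 117 − 28·12 + 2·12^2 = $309. That is the break-even price.
Between these two prices the firm operates at a loss; above $309 it earns a profit.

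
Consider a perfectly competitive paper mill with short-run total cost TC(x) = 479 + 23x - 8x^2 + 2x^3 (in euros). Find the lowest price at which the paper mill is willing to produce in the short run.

The shutdown price is the minimum of AVC. VC = 23x - 8x^2 + 2x^3, so AVC = 23 - 8x + 2x^2.
dAVC/dx = -8 + 4x = 0 gives x = 2. min AVC = 23 - 8·2 + 2·2^2 = 15.
So the shutdown price is €15.

€15 per unit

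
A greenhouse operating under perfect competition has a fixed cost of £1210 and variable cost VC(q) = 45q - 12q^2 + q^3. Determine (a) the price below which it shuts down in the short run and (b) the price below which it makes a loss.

Shutdown price = £9; break-even price = £144

Shutdown price = min AVC. AVC = 45 - 12q + q^2, with vertex at q = 6 and minimum £9.
ATC = 1210/q + 45 - 12q + q^2. Setting dATC/dq = −1210/q^2 − 12 + 2q = 0 gives q = 11 (since 2·11^3 − 12·11^2 = 1210).
min ATC = 1210/11 + 45 − 12·11 + 11^2 = £144. That is the break-even price.
Between these two prices the firm operates at a loss; above £144 it earns a profit.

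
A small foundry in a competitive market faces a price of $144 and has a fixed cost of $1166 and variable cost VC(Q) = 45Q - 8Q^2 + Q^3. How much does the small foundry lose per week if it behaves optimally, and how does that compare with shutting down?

Profit = -$356 at Q = 9

AVC = 45 - 8Q + Q^2; min AVC = $29 at Q = 4. Since P = $144 ≥ min AVC, the firm produces.
MC = 45 - 16Q + 3Q^2. Setting P = MC and taking the root on the rising branch gives Q* = 9.
TR = 144·9 = 1296. TC = 1166 + 486 = 1652. Profit = 1296 − 1652 = -$356.
That loss of $356 beats the $1166 the firm would lose by shutting down; producing recovers $810 of fixed cost.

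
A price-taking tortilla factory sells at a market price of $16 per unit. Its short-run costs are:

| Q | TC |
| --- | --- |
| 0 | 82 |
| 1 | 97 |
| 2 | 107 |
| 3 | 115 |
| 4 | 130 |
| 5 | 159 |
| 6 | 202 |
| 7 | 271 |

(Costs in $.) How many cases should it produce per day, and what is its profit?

Q = 4; profit = -$66

Profit at each row (π = 16Q − TC): Q=0: -82; Q=1: -81; Q=2: -75; Q=3: -67; Q=4: -66; Q=5: -79; Q=6: -106; Q=7: -159.
Profit is maximized at Q = 4. AVC there is 48/4 = $12 ≤ P, so producing beats shutting down (which would give -$82).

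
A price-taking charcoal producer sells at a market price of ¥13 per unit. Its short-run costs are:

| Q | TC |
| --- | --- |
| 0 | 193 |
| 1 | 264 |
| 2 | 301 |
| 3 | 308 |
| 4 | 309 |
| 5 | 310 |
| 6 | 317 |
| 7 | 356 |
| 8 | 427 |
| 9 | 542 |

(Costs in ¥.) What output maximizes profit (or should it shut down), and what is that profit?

Compute π = P·Q − TC at each output: Q=0: -193; Q=1: -251; Q=2: -275; Q=3: -269; Q=4: -257; Q=5: -245; Q=6: -239; Q=7: -265; Q=8: -323; Q=9: -425.
Profit is highest at Q = 0. Equivalently, the lowest AVC in the table is 124/6 ≈ ¥20.67 at Q = 6, and P = ¥13 falls below it — price never covers variable cost, so the firm shuts down and loses only its fixed cost.

Q = 0 (shut down); profit = -¥193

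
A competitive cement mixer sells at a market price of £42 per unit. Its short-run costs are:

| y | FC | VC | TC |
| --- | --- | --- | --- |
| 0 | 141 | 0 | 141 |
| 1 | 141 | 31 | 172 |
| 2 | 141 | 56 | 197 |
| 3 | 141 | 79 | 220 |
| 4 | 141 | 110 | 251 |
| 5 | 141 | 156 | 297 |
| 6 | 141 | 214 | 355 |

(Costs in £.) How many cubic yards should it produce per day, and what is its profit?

Compute π = P·y − TC at each output: y=0: -141; y=1: -130; y=2: -113; y=3: -94; y=4: -83; y=5: -87; y=6: -103.
Profit is maximized at y = 4. AVC there is 110/4 = £27.50 ≤ P, so producing beats shutting down (which would give -£141).

y = 4; profit = -£83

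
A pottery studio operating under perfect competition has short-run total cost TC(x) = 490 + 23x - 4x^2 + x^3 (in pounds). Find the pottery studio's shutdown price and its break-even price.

Shutdown price = min AVC. AVC = 23 - 4x + x^2, with vertex at x = 2 and minimum £19.
ATC = 490/x + 23 - 4x + x^2. Setting dATC/dx = −490/x^2 − 4 + 2x = 0 gives x = 7 (since 2·7^3 − 4·7^2 = 490).
min ATC = 490/7 + 23 − 4·7 + 7^2 = £114. That is the break-even price.
Between these two prices the firm operates at a loss; above £114 it earns a profit.

Shutdown price = £19; break-even price = £114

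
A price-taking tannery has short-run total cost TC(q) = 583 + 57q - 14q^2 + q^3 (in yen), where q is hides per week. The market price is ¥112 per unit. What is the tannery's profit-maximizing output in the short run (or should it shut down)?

Produce at q = 11

Strip out fixed cost: VC = 57q - 14q^2 + q^3. Then AVC = 57 - 14q + q^2 and MC = 57 - 28q + 3q^2.
The AVC parabola has its vertex at q = 14/2 = 7, where AVC = 57 - 14·7 + 7^2 = ¥8.
Since P = ¥112 ≥ min AVC = ¥8, price covers variable cost and the firm should produce.
P = MC gives -55 - 28q + 3q^2 = 0, with roots -5/3 and 11. Take the larger (rising MC): q* = 11.
Check: AVC at q = 11 is ¥24 ≤ P, so revenue covers variable cost.
Profit = P·q − TC = 112·11 − 847 = ¥385.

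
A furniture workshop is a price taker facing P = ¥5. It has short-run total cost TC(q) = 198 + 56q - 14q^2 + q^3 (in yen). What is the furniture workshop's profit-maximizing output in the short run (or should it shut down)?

Shut down

Variable cost is VC = 56q - 14q^2 + q^3, so AVC = VC/q = 56 - 14q + q^2 and MC = dTC/dq = 56 - 28q + 3q^2.
The AVC parabola has its vertex at q = 14/2 = 7, where AVC = 56 - 14·7 + 7^2 = ¥7.
With P < min AVC (¥5 < ¥7), every unit sold adds to the loss.
The firm minimizes its loss by shutting down and losing only its fixed cost of ¥198.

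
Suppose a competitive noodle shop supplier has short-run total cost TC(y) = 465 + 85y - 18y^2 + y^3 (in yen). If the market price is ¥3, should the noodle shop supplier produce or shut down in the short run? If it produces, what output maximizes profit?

Shut down

From TC, MC = TC'(y) = 85 - 36y + 3y^2 and AVC = VC/y = 85 - 18y + y^2.
The AVC parabola has its vertex at y = 18/2 = 9, where AVC = 85 - 18·9 + 9^2 = ¥4.
P = ¥3 lies below min AVC = ¥4; no output level covers variable cost.
Shutting down limits the loss to fixed cost, ¥465.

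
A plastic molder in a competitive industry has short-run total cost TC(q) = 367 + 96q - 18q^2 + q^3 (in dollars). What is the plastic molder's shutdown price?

The shutdown price is the minimum of AVC. VC = 96q - 18q^2 + q^3, so AVC = 96 - 18q + q^2.
dAVC/dq = -18 + 2q = 0 gives q = 9. min AVC = 96 - 18·9 + 9^2 = 15.
The firm shuts down for any P below $15.

$15 per unit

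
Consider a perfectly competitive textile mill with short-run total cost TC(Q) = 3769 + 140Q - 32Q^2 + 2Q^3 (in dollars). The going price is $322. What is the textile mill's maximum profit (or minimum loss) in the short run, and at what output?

Profit = -$389 at Q = 13

AVC = 140 - 32Q + 2Q^2; min AVC = $12 at Q = 8. Since P = $322 ≥ min AVC, the firm produces.
With MC = 140 - 64Q + 6Q^2, P = MC on the upward-sloping part at Q* = 13.
TR = 322·13 = 4186. TC = 3769 + 806 = 4575. Profit = 4186 − 4575 = -$389.
That loss of $389 beats the $3769 the firm would lose by shutting down; producing recovers $3380 of fixed cost.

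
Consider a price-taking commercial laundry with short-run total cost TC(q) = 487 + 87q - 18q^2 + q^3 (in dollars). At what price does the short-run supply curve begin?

$6 per unit

The firm shuts down when price falls below the minimum of average variable cost. AVC = VC/q = 87 - 18q + q^2.
dAVC/dq = -18 + 2q = 0 gives q = 9. min AVC = 87 - 18·9 + 9^2 = 6.
For P < $6 the firm produces nothing.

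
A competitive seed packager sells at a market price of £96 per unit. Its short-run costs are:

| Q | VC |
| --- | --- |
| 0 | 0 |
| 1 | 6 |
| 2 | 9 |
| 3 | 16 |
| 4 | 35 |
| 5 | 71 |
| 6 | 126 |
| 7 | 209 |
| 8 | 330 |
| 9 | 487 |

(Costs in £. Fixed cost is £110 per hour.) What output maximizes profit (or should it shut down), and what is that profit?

Q = 7; profit = £353

Tabulate TR − TC: Q=0: -110; Q=1: -20; Q=2: 73; Q=3: 162; Q=4: 239; Q=5: 299; Q=6: 340; Q=7: 353; Q=8: 328; Q=9: 267.
Profit is maximized at Q = 7. AVC there is 209/7 = £29.86 ≤ P, so producing beats shutting down (which would give -£110).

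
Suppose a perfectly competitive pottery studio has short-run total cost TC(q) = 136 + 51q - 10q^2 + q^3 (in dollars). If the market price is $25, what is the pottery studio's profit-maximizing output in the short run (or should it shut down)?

Shut down

From TC, MC = TC'(q) = 51 - 20q + 3q^2 and AVC = VC/q = 51 - 10q + q^2.
The AVC parabola has its vertex at q = 10/2 = 5, where AVC = 51 - 10·5 + 5^2 = $26.
P = $25 lies below min AVC = $26; no output level covers variable cost.
The firm minimizes its loss by shutting down and losing only its fixed cost of $136.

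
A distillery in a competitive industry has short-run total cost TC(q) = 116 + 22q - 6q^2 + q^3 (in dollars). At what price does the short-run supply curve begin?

The shutdown price is the minimum of AVC. VC = 22q - 6q^2 + q^3, so AVC = 22 - 6q + q^2.
At the minimum of AVC, MC = AVC. MC = 22 - 12q + 3q^2; setting MC = AVC gives 2q^2 - 6q = 0, so q = 3. min AVC = 13.
The firm shuts down for any P below $13.

$13 per unit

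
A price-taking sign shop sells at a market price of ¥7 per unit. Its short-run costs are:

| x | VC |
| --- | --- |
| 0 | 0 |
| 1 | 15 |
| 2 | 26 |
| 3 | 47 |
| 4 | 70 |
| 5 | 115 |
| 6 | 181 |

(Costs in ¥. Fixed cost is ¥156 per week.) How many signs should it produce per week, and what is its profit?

Profit at each row (π = 7x − TC): x=0: -156; x=1: -164; x=2: -168; x=3: -182; x=4: -198; x=5: -236; x=6: -295.
Profit is highest at x = 0. Equivalently, the lowest AVC in the table is 26/2 ≈ ¥13 at x = 2, and P = ¥7 falls below it — price never covers variable cost, so the firm shuts down and loses only its fixed cost.

x = 0 (shut down); profit = -¥156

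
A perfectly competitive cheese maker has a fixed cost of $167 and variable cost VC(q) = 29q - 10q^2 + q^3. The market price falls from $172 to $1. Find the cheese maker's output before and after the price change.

Output falls from 11 to 0 (the firm shuts down)

MC = 29 - 20q + 3q^2; the shutdown threshold is min AVC = $4 (at q = 5).
At P = $172 ≥ min AVC, set P = MC on the rising branch: q = 11.
At P = $1 < min AVC = $4, price no longer covers variable cost at any output, so the firm shuts down: q = 0.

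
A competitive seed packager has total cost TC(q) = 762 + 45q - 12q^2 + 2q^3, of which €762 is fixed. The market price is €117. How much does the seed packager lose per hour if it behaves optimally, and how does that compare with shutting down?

AVC = 45 - 12q + 2q^2 has its minimum €27 at q = 3; price €117 clears that bar, so the firm operates.
MC = 45 - 24q + 6q^2. Setting P = MC and taking the root on the rising branch gives q* = 6.
TR = 117·6 = 702. TC = 762 + 270 = 1032. Profit = 702 − 1032 = -€330.
Shutting down would mean losing the fixed cost of €762, so operating at a loss of €330 is better by €432.

Profit = -€330 at q = 6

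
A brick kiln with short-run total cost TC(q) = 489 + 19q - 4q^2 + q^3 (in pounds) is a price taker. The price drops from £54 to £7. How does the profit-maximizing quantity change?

AVC = 19 - 4q + q^2, minimized at q = 2 where min AVC = £15. MC = 19 - 8q + 3q^2.
With P = £54 above the shutdown price, P = MC gives q = 5.
At P = £7 < min AVC = £15, price no longer covers variable cost at any output, so the firm shuts down: q = 0.

Output falls from 5 to 0 (the firm shuts down)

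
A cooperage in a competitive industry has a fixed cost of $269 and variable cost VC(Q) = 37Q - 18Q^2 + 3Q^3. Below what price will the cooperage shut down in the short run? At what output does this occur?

$10 per unit, at Q = 3

The firm shuts down when price falls below the minimum of average variable cost. AVC = VC/Q = 37 - 18Q + 3Q^2.
At the minimum of AVC, MC = AVC. MC = 37 - 36Q + 9Q^2; setting MC = AVC gives 6Q^2 - 18Q = 0, so Q = 3. min AVC = 10.
So the shutdown price is $10.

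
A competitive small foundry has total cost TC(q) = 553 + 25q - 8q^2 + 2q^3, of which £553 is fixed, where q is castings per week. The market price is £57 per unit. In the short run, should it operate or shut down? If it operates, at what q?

Variable cost is VC = 25q - 8q^2 + 2q^3, so AVC = VC/q = 25 - 8q + 2q^2 and MC = dTC/dq = 25 - 16q + 6q^2.
The AVC parabola has its vertex at q = 8/4 = 2, where AVC = 25 - 8·2 + 2·2^2 = £17.
Because £57 ≥ £17, revenue can cover variable cost; the firm operates.
Solving P = MC: -32 - 16q + 6q^2 = 0 ⇒ q = -4/3 or 4. On the upward-sloping branch, q* = 4.
Check: AVC at q = 4 is £25 ≤ P, so revenue covers variable cost.
Profit = P·q − TC = 57·4 − 653 = -£425, a loss, but smaller than the £553 fixed cost the firm would lose by shutting down.

Produce at q = 4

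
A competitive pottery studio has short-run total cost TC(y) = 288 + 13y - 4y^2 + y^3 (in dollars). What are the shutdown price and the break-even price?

AVC = 13 - 4y + y^2; minimized at y = 2, giving min AVC = $9. That is the shutdown price.
ATC = 288/y + 13 - 4y + y^2. Setting dATC/dy = −288/y^2 − 4 + 2y = 0 gives y = 6 (since 2·6^3 − 4·6^2 = 288).
min ATC = 288/6 + 13 − 4·6 + 6^2 = $73. That is the break-even price.
Between these two prices the firm operates at a loss; above $73 it earns a profit.

Shutdown price = $9; break-even price = $73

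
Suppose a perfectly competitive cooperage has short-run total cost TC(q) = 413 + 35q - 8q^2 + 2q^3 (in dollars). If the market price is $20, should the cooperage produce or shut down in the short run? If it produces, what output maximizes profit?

Shut down

Variable cost is VC = 35q - 8q^2 + 2q^3, so AVC = VC/q = 35 - 8q + 2q^2 and MC = dTC/dq = 35 - 16q + 6q^2.
AVC is minimized where dAVC/dq = -8 + 4q = 0, at q = 2; min AVC = 35 - 8·2 + 2·2^2 = $27.
With P < min AVC ($20 < $27), every unit sold adds to the loss.
Shutting down limits the loss to fixed cost, $413.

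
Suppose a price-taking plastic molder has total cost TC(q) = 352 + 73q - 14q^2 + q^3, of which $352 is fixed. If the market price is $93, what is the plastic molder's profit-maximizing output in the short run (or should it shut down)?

Produce at q = 10

Variable cost is VC = 73q - 14q^2 + q^3, so AVC = VC/q = 73 - 14q + q^2 and MC = dTC/dq = 73 - 28q + 3q^2.
AVC hits its minimum where MC = AVC, at q = 7, giving min AVC = 73 - 14·7 + 7^2 = $24.
Since P = $93 ≥ min AVC = $24, price covers variable cost and the firm should produce.
Set P = MC: 93 = 73 - 28q + 3q^2 → -20 - 28q + 3q^2 = 0. The roots are q = -2/3 and q = 10; the profit-maximizing output is on the rising part of MC, so q* = 10.
Check: AVC at q = 10 is $33 ≤ P, so revenue covers variable cost.
Profit = P·q − TC = 93·10 − 682 = $248.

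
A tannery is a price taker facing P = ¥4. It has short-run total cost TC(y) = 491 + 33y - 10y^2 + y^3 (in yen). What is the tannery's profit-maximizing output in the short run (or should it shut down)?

Shut down

From TC, MC = TC'(y) = 33 - 20y + 3y^2 and AVC = VC/y = 33 - 10y + y^2.
The AVC parabola has its vertex at y = 10/2 = 5, where AVC = 33 - 10·5 + 5^2 = ¥8.
With P < min AVC (¥4 < ¥8), every unit sold adds to the loss.
Shutting down limits the loss to fixed cost, ¥491.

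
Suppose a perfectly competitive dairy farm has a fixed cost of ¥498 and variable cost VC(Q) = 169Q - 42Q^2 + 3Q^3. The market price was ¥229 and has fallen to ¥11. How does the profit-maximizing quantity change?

Output falls from 10 to 0 (the firm shuts down)

AVC = 169 - 42Q + 3Q^2, minimized at Q = 7 where min AVC = ¥22. MC = 169 - 84Q + 9Q^2.
At P = ¥229 ≥ min AVC, set P = MC on the rising branch: Q = 10.
At P = ¥11 < min AVC = ¥22, price no longer covers variable cost at any output, so the firm shuts down: Q = 0.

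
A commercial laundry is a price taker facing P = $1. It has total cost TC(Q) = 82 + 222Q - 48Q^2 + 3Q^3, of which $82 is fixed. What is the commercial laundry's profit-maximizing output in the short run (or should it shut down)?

Strip out fixed cost: VC = 222Q - 48Q^2 + 3Q^3. Then AVC = 222 - 48Q + 3Q^2 and MC = 222 - 96Q + 9Q^2.
AVC hits its minimum where MC = AVC, at Q = 8, giving min AVC = 222 - 48·8 + 3·8^2 = $30.
Since P = $1 < min AVC = $30, price fails to cover variable cost at any output.
Best response: produce nothing and absorb the $82 fixed cost.

Shut down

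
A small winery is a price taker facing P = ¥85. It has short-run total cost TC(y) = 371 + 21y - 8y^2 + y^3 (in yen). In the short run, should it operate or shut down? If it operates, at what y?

Produce at y = 8

Variable cost is VC = 21y - 8y^2 + y^3, so AVC = VC/y = 21 - 8y + y^2 and MC = dTC/dy = 21 - 16y + 3y^2.
AVC is minimized where dAVC/dy = -8 + 2y = 0, at y = 4; min AVC = 21 - 8·4 + 4^2 = ¥5.
Since P = ¥85 ≥ min AVC = ¥5, price covers variable cost and the firm should produce.
P = MC gives -64 - 16y + 3y^2 = 0, with roots -8/3 and 8. Take the larger (rising MC): y* = 8.
Check: AVC at y = 8 is ¥21 ≤ P, so revenue covers variable cost.
Profit = P·y − TC = 85·8 − 539 = ¥141.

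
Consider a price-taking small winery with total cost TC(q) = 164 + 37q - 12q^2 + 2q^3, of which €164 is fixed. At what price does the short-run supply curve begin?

€19 per unit

The shutdown price is the minimum of AVC. VC = 37q - 12q^2 + 2q^3, so AVC = 37 - 12q + 2q^2.
dAVC/dq = -12 + 4q = 0 gives q = 3. min AVC = 37 - 12·3 + 2·3^2 = 19.
The firm shuts down for any P below €19.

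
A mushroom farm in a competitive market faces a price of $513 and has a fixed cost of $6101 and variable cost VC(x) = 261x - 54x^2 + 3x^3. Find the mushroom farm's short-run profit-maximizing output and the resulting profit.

AVC = 261 - 54x + 3x^2; min AVC = $18 at x = 9. Since P = $513 ≥ min AVC, the firm produces.
MC = 261 - 108x + 9x^2. Setting P = MC and taking the root on the rising branch gives x* = 14.
TR = 513·14 = 7182. TC = 6101 + 1302 = 7403. Profit = 7182 − 7403 = -$221.
Shutting down would mean losing the fixed cost of $6101, so operating at a loss of $221 is better by $5880.

Profit = -$221 at x = 14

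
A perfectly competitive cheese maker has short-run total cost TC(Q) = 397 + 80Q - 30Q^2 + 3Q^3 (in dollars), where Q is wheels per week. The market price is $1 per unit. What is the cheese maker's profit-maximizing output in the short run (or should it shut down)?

Shut down

From TC, MC = TC'(Q) = 80 - 60Q + 9Q^2 and AVC = VC/Q = 80 - 30Q + 3Q^2.
AVC is minimized where dAVC/dQ = -30 + 6Q = 0, at Q = 5; min AVC = 80 - 30·5 + 3·5^2 = $5.
P = $1 lies below min AVC = $5; no output level covers variable cost.
The firm minimizes its loss by shutting down and losing only its fixed cost of $397.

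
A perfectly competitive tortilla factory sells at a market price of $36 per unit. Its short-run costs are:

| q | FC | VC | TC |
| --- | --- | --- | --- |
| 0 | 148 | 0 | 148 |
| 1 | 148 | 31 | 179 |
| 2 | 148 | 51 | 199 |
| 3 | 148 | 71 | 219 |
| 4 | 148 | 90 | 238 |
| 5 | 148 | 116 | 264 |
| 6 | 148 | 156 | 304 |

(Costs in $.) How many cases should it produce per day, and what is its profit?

Tabulate TR − TC: q=0: -148; q=1: -143; q=2: -127; q=3: -111; q=4: -94; q=5: -84; q=6: -88.
Profit is maximized at q = 5. AVC there is 116/5 = $23.20 ≤ P, so producing beats shutting down (which would give -$148).

q = 5; profit = -$84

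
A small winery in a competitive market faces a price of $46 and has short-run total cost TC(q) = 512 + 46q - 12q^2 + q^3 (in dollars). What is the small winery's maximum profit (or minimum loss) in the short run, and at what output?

AVC = 46 - 12q + q^2; min AVC = $10 at q = 6. Since P = $46 ≥ min AVC, the firm produces.
MC = 46 - 24q + 3q^2. Setting P = MC and taking the root on the rising branch gives q* = 8.
TR = 46·8 = 368. TC = 512 + 112 = 624. Profit = 368 − 624 = -$256.
That loss of $256 beats the $512 the firm would lose by shutting down; producing recovers $256 of fixed cost.

Profit = -$256 at q = 8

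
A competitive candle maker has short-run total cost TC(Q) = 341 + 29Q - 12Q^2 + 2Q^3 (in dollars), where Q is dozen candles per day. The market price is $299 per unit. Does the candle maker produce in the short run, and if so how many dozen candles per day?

Produce at Q = 9

Strip out fixed cost: VC = 29Q - 12Q^2 + 2Q^3. Then AVC = 29 - 12Q + 2Q^2 and MC = 29 - 24Q + 6Q^2.
AVC hits its minimum where MC = AVC, at Q = 3, giving min AVC = 29 - 12·3 + 2·3^2 = $11.
Because $299 ≥ $11, revenue can cover variable cost; the firm operates.
Solving P = MC: -270 - 24Q + 6Q^2 = 0 ⇒ Q = -5 or 9. On the upward-sloping branch, Q* = 9.
Check: AVC at Q = 9 is $83 ≤ P, so revenue covers variable cost.
Profit = P·Q − TC = 299·9 − 1088 = $1603.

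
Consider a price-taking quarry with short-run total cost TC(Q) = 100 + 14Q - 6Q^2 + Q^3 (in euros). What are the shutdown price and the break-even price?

Shutdown price = €5; break-even price = €29

AVC = 14 - 6Q + Q^2; minimized at Q = 3, giving min AVC = €5. That is the shutdown price.
ATC = 100/Q + 14 - 6Q + Q^2. Setting dATC/dQ = −100/Q^2 − 6 + 2Q = 0 gives Q = 5 (since 2·5^3 − 6·5^2 = 100).
min ATC = 100/5 + 14 − 6·5 + 5^2 = €29. That is the break-even price.
For €5 ≤ P < €29 the firm produces at a loss; below €5 it shuts down.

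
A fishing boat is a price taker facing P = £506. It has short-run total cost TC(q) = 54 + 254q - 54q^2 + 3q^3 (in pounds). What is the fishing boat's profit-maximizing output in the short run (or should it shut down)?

Variable cost is VC = 254q - 54q^2 + 3q^3, so AVC = VC/q = 254 - 54q + 3q^2 and MC = dTC/dq = 254 - 108q + 9q^2.
AVC is minimized where dAVC/dq = -54 + 6q = 0, at q = 9; min AVC = 254 - 54·9 + 3·9^2 = £11.
P = £506 exceeds min AVC = £11, so the firm stays open.
P = MC gives -252 - 108q + 9q^2 = 0, with roots -2 and 14. Take the larger (rising MC): q* = 14.
Check: AVC at q = 14 is £86 ≤ P, so revenue covers variable cost.
Profit = P·q − TC = 506·14 − 1258 = £5826.

Produce at q = 14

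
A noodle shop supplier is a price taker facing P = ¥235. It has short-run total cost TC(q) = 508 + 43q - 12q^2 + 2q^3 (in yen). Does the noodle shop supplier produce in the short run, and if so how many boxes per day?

Produce at q = 8

From TC, MC = TC'(q) = 43 - 24q + 6q^2 and AVC = VC/q = 43 - 12q + 2q^2.
The AVC parabola has its vertex at q = 12/4 = 3, where AVC = 43 - 12·3 + 2·3^2 = ¥25.
P = ¥235 exceeds min AVC = ¥25, so the firm stays open.
Set P = MC: 235 = 43 - 24q + 6q^2 → -192 - 24q + 6q^2 = 0. The roots are q = -4 and q = 8; the profit-maximizing output is on the rising part of MC, so q* = 8.
Check: AVC at q = 8 is ¥75 ≤ P, so revenue covers variable cost.
Profit = P·q − TC = 235·8 − 1108 = ¥772.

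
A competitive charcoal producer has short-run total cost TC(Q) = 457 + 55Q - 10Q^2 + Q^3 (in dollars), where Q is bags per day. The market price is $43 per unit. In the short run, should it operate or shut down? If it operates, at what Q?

Produce at Q = 6

From TC, MC = TC'(Q) = 55 - 20Q + 3Q^2 and AVC = VC/Q = 55 - 10Q + Q^2.
AVC hits its minimum where MC = AVC, at Q = 5, giving min AVC = 55 - 10·5 + 5^2 = $30.
P = $43 exceeds min AVC = $30, so the firm stays open.
P = MC gives 12 - 20Q + 3Q^2 = 0, with roots 2/3 and 6. Take the larger (rising MC): Q* = 6.
Check: AVC at Q = 6 is $31 ≤ P, so revenue covers variable cost.
Profit = P·Q − TC = 43·6 − 643 = -$385, a loss, but smaller than the $457 fixed cost the firm would lose by shutting down.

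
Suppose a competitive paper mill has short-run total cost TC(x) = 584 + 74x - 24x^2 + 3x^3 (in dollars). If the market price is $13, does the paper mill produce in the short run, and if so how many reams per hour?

Variable cost is VC = 74x - 24x^2 + 3x^3, so AVC = VC/x = 74 - 24x + 3x^2 and MC = dTC/dx = 74 - 48x + 9x^2.
The AVC parabola has its vertex at x = 24/6 = 4, where AVC = 74 - 24·4 + 3·4^2 = $26.
P = $13 lies below min AVC = $26; no output level covers variable cost.
The firm minimizes its loss by shutting down and losing only its fixed cost of $584.

Shut down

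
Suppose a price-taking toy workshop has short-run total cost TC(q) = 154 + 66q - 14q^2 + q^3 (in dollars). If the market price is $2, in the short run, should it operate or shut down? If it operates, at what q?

Shut down

Strip out fixed cost: VC = 66q - 14q^2 + q^3. Then AVC = 66 - 14q + q^2 and MC = 66 - 28q + 3q^2.
AVC hits its minimum where MC = AVC, at q = 7, giving min AVC = 66 - 14·7 + 7^2 = $17.
Since P = $2 < min AVC = $17, price fails to cover variable cost at any output.
Shutting down limits the loss to fixed cost, $154.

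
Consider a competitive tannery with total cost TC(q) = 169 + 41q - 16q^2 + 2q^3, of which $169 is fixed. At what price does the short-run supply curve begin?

The firm shuts down when price falls below the minimum of average variable cost. AVC = VC/q = 41 - 16q + 2q^2.
At the minimum of AVC, MC = AVC. MC = 41 - 32q + 6q^2; setting MC = AVC gives 4q^2 - 16q = 0, so q = 4. min AVC = 9.
So the shutdown price is $9.

$9 per unit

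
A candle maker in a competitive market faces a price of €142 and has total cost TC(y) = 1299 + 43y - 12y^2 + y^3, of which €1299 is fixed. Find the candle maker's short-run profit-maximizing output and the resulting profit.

Profit = -€89 at y = 11

AVC = 43 - 12y + y^2; min AVC = €7 at y = 6. Since P = €142 ≥ min AVC, the firm produces.
MC = 43 - 24y + 3y^2. Setting P = MC and taking the root on the rising branch gives y* = 11.
TR = 142·11 = 1562. TC = 1299 + 352 = 1651. Profit = 1562 − 1651 = -€89.
That loss of €89 beats the €1299 the firm would lose by shutting down; producing recovers €1210 of fixed cost.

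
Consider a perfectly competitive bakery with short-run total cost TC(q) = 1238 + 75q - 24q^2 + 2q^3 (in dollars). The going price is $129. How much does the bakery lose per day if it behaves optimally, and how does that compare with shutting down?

AVC = 75 - 24q + 2q^2 has its minimum $3 at q = 6; price $129 clears that bar, so the firm operates.
MC = 75 - 48q + 6q^2. Setting P = MC and taking the root on the rising branch gives q* = 9.
TR = 129·9 = 1161. TC = 1238 + 189 = 1427. Profit = 1161 − 1427 = -$266.
Shutting down would mean losing the fixed cost of $1238, so operating at a loss of $266 is better by $972.

Profit = -$266 at q = 9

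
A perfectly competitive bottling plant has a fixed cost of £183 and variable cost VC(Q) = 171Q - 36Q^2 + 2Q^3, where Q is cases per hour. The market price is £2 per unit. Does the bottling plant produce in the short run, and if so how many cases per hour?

From TC, MC = TC'(Q) = 171 - 72Q + 6Q^2 and AVC = VC/Q = 171 - 36Q + 2Q^2.
AVC is minimized where dAVC/dQ = -36 + 4Q = 0, at Q = 9; min AVC = 171 - 36·9 + 2·9^2 = £9.
P = £2 lies below min AVC = £9; no output level covers variable cost.
Shutting down limits the loss to fixed cost, £183.

Shut down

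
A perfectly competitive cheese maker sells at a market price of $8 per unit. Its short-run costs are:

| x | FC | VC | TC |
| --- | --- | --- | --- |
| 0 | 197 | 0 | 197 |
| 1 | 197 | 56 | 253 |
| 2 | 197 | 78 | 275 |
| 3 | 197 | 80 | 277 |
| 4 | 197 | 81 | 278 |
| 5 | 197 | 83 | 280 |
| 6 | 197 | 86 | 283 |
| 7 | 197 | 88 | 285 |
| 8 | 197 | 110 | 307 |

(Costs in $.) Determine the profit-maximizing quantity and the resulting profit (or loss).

Compute π = P·x − TC at each output: x=0: -197; x=1: -245; x=2: -259; x=3: -253; x=4: -246; x=5: -240; x=6: -235; x=7: -229; x=8: -243.
Profit is highest at x = 0. Equivalently, the lowest AVC in the table is 88/7 ≈ $12.57 at x = 7, and P = $8 falls below it — price never covers variable cost, so the firm shuts down and loses only its fixed cost.

x = 0 (shut down); profit = -$197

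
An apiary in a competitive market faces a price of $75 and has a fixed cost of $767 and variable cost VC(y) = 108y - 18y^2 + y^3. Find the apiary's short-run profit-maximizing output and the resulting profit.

Profit = -$283 at y = 11

AVC = 108 - 18y + y^2 has its minimum $27 at y = 9; price $75 clears that bar, so the firm operates.
With MC = 108 - 36y + 3y^2, P = MC on the upward-sloping part at y* = 11.
TR = 75·11 = 825. TC = 767 + 341 = 1108. Profit = 825 − 1108 = -$283.
That loss of $283 beats the $767 the firm would lose by shutting down; producing recovers $484 of fixed cost.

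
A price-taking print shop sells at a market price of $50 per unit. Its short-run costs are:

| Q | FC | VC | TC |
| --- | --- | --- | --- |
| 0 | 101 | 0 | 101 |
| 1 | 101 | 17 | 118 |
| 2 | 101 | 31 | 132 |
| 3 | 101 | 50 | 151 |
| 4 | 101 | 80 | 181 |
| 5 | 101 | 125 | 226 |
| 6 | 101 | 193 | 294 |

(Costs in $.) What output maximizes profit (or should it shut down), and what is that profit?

Q = 5; profit = $24

Profit at each row (π = 50Q − TC): Q=0: -101; Q=1: -68; Q=2: -32; Q=3: -1; Q=4: 19; Q=5: 24; Q=6: 6.
Profit is maximized at Q = 5. AVC there is 125/5 = $25 ≤ P, so producing beats shutting down (which would give -$101).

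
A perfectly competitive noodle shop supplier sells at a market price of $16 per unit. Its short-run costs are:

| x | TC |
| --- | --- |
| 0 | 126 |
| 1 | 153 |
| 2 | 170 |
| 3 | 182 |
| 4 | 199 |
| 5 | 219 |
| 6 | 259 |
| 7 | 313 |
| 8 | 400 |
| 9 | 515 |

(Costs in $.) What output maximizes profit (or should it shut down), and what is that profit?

x = 0 (shut down); profit = -$126

Tabulate TR − TC: x=0: -126; x=1: -137; x=2: -138; x=3: -134; x=4: -135; x=5: -139; x=6: -163; x=7: -201; x=8: -272; x=9: -371.
Profit is highest at x = 0. Equivalently, the lowest AVC in the table is 73/4 ≈ $18.25 at x = 4, and P = $16 falls below it — price never covers variable cost, so the firm shuts down and loses only its fixed cost.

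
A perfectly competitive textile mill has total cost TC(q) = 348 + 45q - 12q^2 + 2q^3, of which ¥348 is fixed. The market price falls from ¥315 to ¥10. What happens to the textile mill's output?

Output falls from 9 to 0 (the firm shuts down)

MC = 45 - 24q + 6q^2; the shutdown threshold is min AVC = ¥27 (at q = 3).
With P = ¥315 above the shutdown price, P = MC gives q = 9.
At P = ¥10 < min AVC = ¥27, price no longer covers variable cost at any output, so the firm shuts down: q = 0.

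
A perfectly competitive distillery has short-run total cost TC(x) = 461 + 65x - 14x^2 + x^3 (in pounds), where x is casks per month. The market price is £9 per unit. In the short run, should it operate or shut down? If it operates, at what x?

From TC, MC = TC'(x) = 65 - 28x + 3x^2 and AVC = VC/x = 65 - 14x + x^2.
AVC is minimized where dAVC/dx = -14 + 2x = 0, at x = 7; min AVC = 65 - 14·7 + 7^2 = £16.
With P < min AVC (£9 < £16), every unit sold adds to the loss.
The firm minimizes its loss by shutting down and losing only its fixed cost of £461.

Shut down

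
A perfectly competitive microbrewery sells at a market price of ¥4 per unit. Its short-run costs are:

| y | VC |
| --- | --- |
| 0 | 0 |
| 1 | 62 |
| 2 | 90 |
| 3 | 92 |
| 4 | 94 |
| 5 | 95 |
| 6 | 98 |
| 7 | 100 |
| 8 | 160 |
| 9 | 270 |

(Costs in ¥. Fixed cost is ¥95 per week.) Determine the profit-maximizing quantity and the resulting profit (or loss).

y = 0 (shut down); profit = -¥95

Tabulate TR − TC: y=0: -95; y=1: -153; y=2: -177; y=3: -175; y=4: -173; y=5: -170; y=6: -169; y=7: -167; y=8: -223; y=9: -329.
Profit is highest at y = 0. Equivalently, the lowest AVC in the table is 100/7 ≈ ¥14.29 at y = 7, and P = ¥4 falls below it — price never covers variable cost, so the firm shuts down and loses only its fixed cost.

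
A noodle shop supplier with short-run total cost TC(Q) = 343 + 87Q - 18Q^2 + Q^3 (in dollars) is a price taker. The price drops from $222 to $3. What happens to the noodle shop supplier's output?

Output falls from 15 to 0 (the firm shuts down)

AVC = 87 - 18Q + Q^2, minimized at Q = 9 where min AVC = $6. MC = 87 - 36Q + 3Q^2.
With P = $222 above the shutdown price, P = MC gives Q = 15.
At P = $3 < min AVC = $6, price no longer covers variable cost at any output, so the firm shuts down: Q = 0.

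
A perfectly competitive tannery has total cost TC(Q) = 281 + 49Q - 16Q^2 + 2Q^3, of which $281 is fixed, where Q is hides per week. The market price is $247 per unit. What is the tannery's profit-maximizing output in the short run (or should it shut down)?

From TC, MC = TC'(Q) = 49 - 32Q + 6Q^2 and AVC = VC/Q = 49 - 16Q + 2Q^2.
The AVC parabola has its vertex at Q = 16/4 = 4, where AVC = 49 - 16·4 + 2·4^2 = $17.
Since P = $247 ≥ min AVC = $17, price covers variable cost and the firm should produce.
P = MC gives -198 - 32Q + 6Q^2 = 0, with roots -11/3 and 9. Take the larger (rising MC): Q* = 9.
Check: AVC at Q = 9 is $67 ≤ P, so revenue covers variable cost.
Profit = P·Q − TC = 247·9 − 884 = $1339.

Produce at Q = 9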